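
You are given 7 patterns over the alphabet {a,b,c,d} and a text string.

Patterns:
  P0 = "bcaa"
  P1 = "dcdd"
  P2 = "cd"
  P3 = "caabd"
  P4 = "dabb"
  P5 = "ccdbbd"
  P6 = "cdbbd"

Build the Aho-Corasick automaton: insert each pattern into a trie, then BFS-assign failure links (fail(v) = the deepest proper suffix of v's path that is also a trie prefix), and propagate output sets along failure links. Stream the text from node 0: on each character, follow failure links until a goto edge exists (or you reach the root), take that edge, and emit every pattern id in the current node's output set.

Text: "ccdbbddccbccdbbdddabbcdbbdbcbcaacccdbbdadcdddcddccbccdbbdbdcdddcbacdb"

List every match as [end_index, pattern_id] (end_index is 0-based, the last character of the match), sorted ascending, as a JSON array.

Construct AC machine:
Trie (insert patterns):
  0='ε' goto b→1 c→9 d→5
  1='b' goto c→2
  2='bc' goto a→3
  3='bca' goto a→4
  4='bcaa' goto ·  ←P0
  5='d' goto a→15 c→6
  6='dc' goto d→7
  7='dcd' goto d→8
  8='dcdd' goto ·  ←P1
  9='c' goto a→11 c→18 d→10
  10='cd' goto b→23  ←P2
  11='ca' goto a→12
  12='caa' goto b→13
  13='caab' goto d→14
  14='caabd' goto ·  ←P3
  15='da' goto b→16
  16='dab' goto b→17
  17='dabb' goto ·  ←P4
  18='cc' goto d→19
  19='ccd' goto b→20
  20='ccdb' goto b→21
  21='ccdbb' goto d→22
  22='ccdbbd' goto ·  ←P5
  23='cdb' goto b→24
  24='cdbb' goto d→25
  25='cdbbd' goto ·  ←P6

Failure links (BFS by depth):
  n1('b'): parent n0 fail=0; on 'b' 0 → fail=0;  out ∅∪∅=∅
  n5('d'): parent n0 fail=0; on 'd' 0 → fail=0;  out ∅∪∅=∅
  n9('c'): parent n0 fail=0; on 'c' 0 → fail=0;  out ∅∪∅=∅
  n2('bc'): parent n1 fail=0; on 'c' 0 → fail=9;  out ∅∪∅=∅
  n6('dc'): parent n5 fail=0; on 'c' 0 → fail=9;  out ∅∪∅=∅
  n10('cd'): parent n9 fail=0; on 'd' 0 → fail=5;  out {2}∪∅={2}
  n11('ca'): parent n9 fail=0; on 'a' 0 → fail=0;  out ∅∪∅=∅
  n15('da'): parent n5 fail=0; on 'a' 0 → fail=0;  out ∅∪∅=∅
  n18('cc'): parent n9 fail=0; on 'c' 0 → fail=9;  out ∅∪∅=∅
  n3('bca'): parent n2 fail=9; on 'a' 9 → fail=11;  out ∅∪∅=∅
  n7('dcd'): parent n6 fail=9; on 'd' 9 → fail=10;  out ∅∪{2}={2}
  n12('caa'): parent n11 fail=0; on 'a' 0 → fail=0;  out ∅∪∅=∅
  n16('dab'): parent n15 fail=0; on 'b' 0 → fail=1;  out ∅∪∅=∅
  n19('ccd'): parent n18 fail=9; on 'd' 9 → fail=10;  out ∅∪{2}={2}
  n23('cdb'): parent n10 fail=5; on 'b' 5→0 → fail=1;  out ∅∪∅=∅
  n4('bcaa'): parent n3 fail=11; on 'a' 11 → fail=12;  out {0}∪∅={0}
  n8('dcdd'): parent n7 fail=10; on 'd' 10→5→0 → fail=5;  out {1}∪∅={1}
  n13('caab'): parent n12 fail=0; on 'b' 0 → fail=1;  out ∅∪∅=∅
  n17('dabb'): parent n16 fail=1; on 'b' 1→0 → fail=1;  out {4}∪∅={4}
  n20('ccdb'): parent n19 fail=10; on 'b' 10 → fail=23;  out ∅∪∅=∅
  n24('cdbb'): parent n23 fail=1; on 'b' 1→0 → fail=1;  out ∅∪∅=∅
  n14('caabd'): parent n13 fail=1; on 'd' 1→0 → fail=5;  out {3}∪∅={3}
  n21('ccdbb'): parent n20 fail=23; on 'b' 23 → fail=24;  out ∅∪∅=∅
  n25('cdbbd'): parent n24 fail=1; on 'd' 1→0 → fail=5;  out {6}∪∅={6}
  n22('ccdbbd'): parent n21 fail=24; on 'd' 24 → fail=25;  out {5}∪{6}={5,6}

Run:
[0] read 'c'  n0⇒n9
[1] read 'c'  n9⇒n18
[2] read 'd'  n18⇒n19  → match P2@[1:2]
[3] read 'b'  n19⇒n20
[4] read 'b'  n20⇒n21
[5] read 'd'  n21⇒n22  → match P5@[0:5],P6@[1:5]
[6] read 'd'  n22⇒n5 (via fail)
[7] read 'c'  n5⇒n6
[8] read 'c'  n6⇒n18 (via fail)
[9] read 'b'  n18⇒n1 (via fail)
[10] read 'c'  n1⇒n2
[11] read 'c'  n2⇒n18 (via fail)
[12] read 'd'  n18⇒n19  → match P2@[11:12]
[13] read 'b'  n19⇒n20
[14] read 'b'  n20⇒n21
[15] read 'd'  n21⇒n22  → match P5@[10:15],P6@[11:15]
[16] read 'd'  n22⇒n5 (via fail)
[17] read 'd'  n5⇒n5 (via fail)
[18] read 'a'  n5⇒n15
[19] read 'b'  n15⇒n16
[20] read 'b'  n16⇒n17  → match P4@[17:20]
[21] read 'c'  n17⇒n2 (via fail)
[22] read 'd'  n2⇒n10 (via fail)  → match P2@[21:22]
[23] read 'b'  n10⇒n23
[24] read 'b'  n23⇒n24
[25] read 'd'  n24⇒n25  → match P6@[21:25]
[26] read 'b'  n25⇒n1 (via fail)
[27] read 'c'  n1⇒n2
[28] read 'b'  n2⇒n1 (via fail)
[29] read 'c'  n1⇒n2
[30] read 'a'  n2⇒n3
[31] read 'a'  n3⇒n4  → match P0@[28:31]
[32] read 'c'  n4⇒n9 (via fail)
[33] read 'c'  n9⇒n18
[34] read 'c'  n18⇒n18 (via fail)
[35] read 'd'  n18⇒n19  → match P2@[34:35]
[36] read 'b'  n19⇒n20
[37] read 'b'  n20⇒n21
[38] read 'd'  n21⇒n22  → match P5@[33:38],P6@[34:38]
[39] read 'a'  n22⇒n15 (via fail)
[40] read 'd'  n15⇒n5 (via fail)
[41] read 'c'  n5⇒n6
[42] read 'd'  n6⇒n7  → match P2@[41:42]
[43] read 'd'  n7⇒n8  → match P1@[40:43]
[44] read 'd'  n8⇒n5 (via fail)
[45] read 'c'  n5⇒n6
[46] read 'd'  n6⇒n7  → match P2@[45:46]
[47] read 'd'  n7⇒n8  → match P1@[44:47]
[48] read 'c'  n8⇒n6 (via fail)
[49] read 'c'  n6⇒n18 (via fail)
[50] read 'b'  n18⇒n1 (via fail)
[51] read 'c'  n1⇒n2
[52] read 'c'  n2⇒n18 (via fail)
[53] read 'd'  n18⇒n19  → match P2@[52:53]
[54] read 'b'  n19⇒n20
[55] read 'b'  n20⇒n21
[56] read 'd'  n21⇒n22  → match P5@[51:56],P6@[52:56]
[57] read 'b'  n22⇒n1 (via fail)
[58] read 'd'  n1⇒n5 (via fail)
[59] read 'c'  n5⇒n6
[60] read 'd'  n6⇒n7  → match P2@[59:60]
[61] read 'd'  n7⇒n8  → match P1@[58:61]
[62] read 'd'  n8⇒n5 (via fail)
[63] read 'c'  n5⇒n6
[64] read 'b'  n6⇒n1 (via fail)
[65] read 'a'  n1⇒n0 (via fail)
[66] read 'c'  n0⇒n9
[67] read 'd'  n9⇒n10  → match P2@[66:67]
[68] read 'b'  n10⇒n23

All matches (sorted): [[2,2],[5,5],[5,6],[12,2],[15,5],[15,6],[20,4],[22,2],[25,6],[31,0],[35,2],[38,5],[38,6],[42,2],[43,1],[46,2],[47,1],[53,2],[56,5],[56,6],[60,2],[61,1],[67,2]]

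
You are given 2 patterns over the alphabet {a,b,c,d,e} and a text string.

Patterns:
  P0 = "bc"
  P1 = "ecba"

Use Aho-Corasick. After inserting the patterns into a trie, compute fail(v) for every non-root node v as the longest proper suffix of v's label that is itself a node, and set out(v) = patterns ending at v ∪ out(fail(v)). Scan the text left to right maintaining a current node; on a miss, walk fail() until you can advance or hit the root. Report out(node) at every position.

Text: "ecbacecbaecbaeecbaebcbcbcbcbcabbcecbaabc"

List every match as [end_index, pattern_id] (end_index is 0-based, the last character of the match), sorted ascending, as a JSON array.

Build:
Trie (insert patterns):
  0='ε' goto b→1 e→3
  1='b' goto c→2
  2='bc' goto ·  [P0 ends]
  3='e' goto c→4
  4='ec' goto b→5
  5='ecb' goto a→6
  6='ecba' goto ·  [P1 ends]

BFS fail/out derivation:
  n1('b'): parent n0 fail=0; on 'b' 0 → fail=0;  out ∅∪∅=∅
  n3('e'): parent n0 fail=0; on 'e' 0 → fail=0;  out ∅∪∅=∅
  n2('bc'): parent n1 fail=0; on 'c' 0 → fail=0;  out {0}∪∅={0}
  n4('ec'): parent n3 fail=0; on 'c' 0 → fail=0;  out ∅∪∅=∅
  n5('ecb'): parent n4 fail=0; on 'b' 0 → fail=1;  out ∅∪∅=∅
  n6('ecba'): parent n5 fail=1; on 'a' 1→0 → fail=0;  out {1}∪∅={1}

Scan:
pos 0 'e': at 3
pos 1 'c': at 4
pos 2 'b': at 5
pos 3 'a': at 6  ** P1@[0:3]
pos 4 'c': at 0 ·f
pos 5 'e': at 3
pos 6 'c': at 4
pos 7 'b': at 5
pos 8 'a': at 6  ** P1@[5:8]
pos 9 'e': at 3 ·f
pos 10 'c': at 4
pos 11 'b': at 5
pos 12 'a': at 6  ** P1@[9:12]
pos 13 'e': at 3 ·f
pos 14 'e': at 3 ·f
pos 15 'c': at 4
pos 16 'b': at 5
pos 17 'a': at 6  ** P1@[14:17]
pos 18 'e': at 3 ·f
pos 19 'b': at 1 ·f
pos 20 'c': at 2  ** P0@[19:20]
pos 21 'b': at 1 ·f
pos 22 'c': at 2  ** P0@[21:22]
pos 23 'b': at 1 ·f
pos 24 'c': at 2  ** P0@[23:24]
pos 25 'b': at 1 ·f
pos 26 'c': at 2  ** P0@[25:26]
pos 27 'b': at 1 ·f
pos 28 'c': at 2  ** P0@[27:28]
pos 29 'a': at 0 ·f
pos 30 'b': at 1
pos 31 'b': at 1 ·f
pos 32 'c': at 2  ** P0@[31:32]
pos 33 'e': at 3 ·f
pos 34 'c': at 4
pos 35 'b': at 5
pos 36 'a': at 6  ** P1@[33:36]
pos 37 'a': at 0 ·f
pos 38 'b': at 1
pos 39 'c': at 2  ** P0@[38:39]

Result: [[3,1],[8,1],[12,1],[17,1],[20,0],[22,0],[24,0],[26,0],[28,0],[32,0],[36,1],[39,0]]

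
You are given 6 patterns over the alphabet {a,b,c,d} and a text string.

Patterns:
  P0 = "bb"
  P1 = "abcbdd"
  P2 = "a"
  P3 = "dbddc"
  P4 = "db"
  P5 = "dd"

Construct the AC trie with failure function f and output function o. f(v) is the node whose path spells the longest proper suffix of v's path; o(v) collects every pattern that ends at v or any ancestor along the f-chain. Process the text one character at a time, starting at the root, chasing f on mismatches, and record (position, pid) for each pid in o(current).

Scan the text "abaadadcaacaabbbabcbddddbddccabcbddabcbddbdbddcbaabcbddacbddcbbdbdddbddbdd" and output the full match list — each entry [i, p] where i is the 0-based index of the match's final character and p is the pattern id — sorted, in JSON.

Build automaton:
Trie nodes:
  n0 'ε': a→3 b→1 d→9
  n1 'b': b→2
  n2 'bb': ·  ←P0
  n3 'a': b→4  ←P2
  n4 'ab': c→5
  n5 'abc': b→6
  n6 'abcb': d→7
  n7 'abcbd': d→8
  n8 'abcbdd': ·  ←P1
  n9 'd': b→10 d→14
  n10 'db': d→11  ←P4
  n11 'dbd': d→12
  n12 'dbdd': c→13
  n13 'dbddc': ·  ←P3
  n14 'dd': ·  ←P5

BFS fail/out derivation:
  n1('b'): parent n0 fail=0; on 'b' 0 → fail=0;  out ∅∪∅=∅
  n3('a'): parent n0 fail=0; on 'a' 0 → fail=0;  out {2}∪∅={2}
  n9('d'): parent n0 fail=0; on 'd' 0 → fail=0;  out ∅∪∅=∅
  n2('bb'): parent n1 fail=0; on 'b' 0 → fail=1;  out {0}∪∅={0}
  n4('ab'): parent n3 fail=0; on 'b' 0 → fail=1;  out ∅∪∅=∅
  n10('db'): parent n9 fail=0; on 'b' 0 → fail=1;  out {4}∪∅={4}
  n14('dd'): parent n9 fail=0; on 'd' 0 → fail=9;  out {5}∪∅={5}
  n5('abc'): parent n4 fail=1; on 'c' 1→0 → fail=0;  out ∅∪∅=∅
  n11('dbd'): parent n10 fail=1; on 'd' 1→0 → fail=9;  out ∅∪∅=∅
  n6('abcb'): parent n5 fail=0; on 'b' 0 → fail=1;  out ∅∪∅=∅
  n12('dbdd'): parent n11 fail=9; on 'd' 9 → fail=14;  out ∅∪{5}={5}
  n7('abcbd'): parent n6 fail=1; on 'd' 1→0 → fail=9;  out ∅∪∅=∅
  n13('dbddc'): parent n12 fail=14; on 'c' 14→9→0 → fail=0;  out {3}∪∅={3}
  n8('abcbdd'): parent n7 fail=9; on 'd' 9 → fail=14;  out {1}∪{5}={1,5}

Text stream:
pos 0 'a': at 3  ** P2@[0:0]
pos 1 'b': at 4
pos 2 'a': at 3 (fail-walked)  ** P2@[2:2]
pos 3 'a': at 3 (fail-walked)  ** P2@[3:3]
pos 4 'd': at 9 (fail-walked)
pos 5 'a': at 3 (fail-walked)  ** P2@[5:5]
pos 6 'd': at 9 (fail-walked)
pos 7 'c': at 0 (fail-walked)
pos 8 'a': at 3  ** P2@[8:8]
pos 9 'a': at 3 (fail-walked)  ** P2@[9:9]
pos 10 'c': at 0 (fail-walked)
pos 11 'a': at 3  ** P2@[11:11]
pos 12 'a': at 3 (fail-walked)  ** P2@[12:12]
pos 13 'b': at 4
pos 14 'b': at 2 (fail-walked)  ** P0@[13:14]
pos 15 'b': at 2 (fail-walked)  ** P0@[14:15]
pos 16 'a': at 3 (fail-walked)  ** P2@[16:16]
pos 17 'b': at 4
pos 18 'c': at 5
pos 19 'b': at 6
pos 20 'd': at 7
pos 21 'd': at 8  ** P1@[16:21],P5@[20:21]
pos 22 'd': at 14 (fail-walked)  ** P5@[21:22]
pos 23 'd': at 14 (fail-walked)  ** P5@[22:23]
pos 24 'b': at 10 (fail-walked)  ** P4@[23:24]
pos 25 'd': at 11
pos 26 'd': at 12  ** P5@[25:26]
pos 27 'c': at 13  ** P3@[23:27]
pos 28 'c': at 0 (fail-walked)
pos 29 'a': at 3  ** P2@[29:29]
pos 30 'b': at 4
pos 31 'c': at 5
pos 32 'b': at 6
pos 33 'd': at 7
pos 34 'd': at 8  ** P1@[29:34],P5@[33:34]
pos 35 'a': at 3 (fail-walked)  ** P2@[35:35]
pos 36 'b': at 4
pos 37 'c': at 5
pos 38 'b': at 6
pos 39 'd': at 7
pos 40 'd': at 8  ** P1@[35:40],P5@[39:40]
pos 41 'b': at 10 (fail-walked)  ** P4@[40:41]
pos 42 'd': at 11
pos 43 'b': at 10 (fail-walked)  ** P4@[42:43]
pos 44 'd': at 11
pos 45 'd': at 12  ** P5@[44:45]
pos 46 'c': at 13  ** P3@[42:46]
pos 47 'b': at 1 (fail-walked)
pos 48 'a': at 3 (fail-walked)  ** P2@[48:48]
pos 49 'a': at 3 (fail-walked)  ** P2@[49:49]
pos 50 'b': at 4
pos 51 'c': at 5
pos 52 'b': at 6
pos 53 'd': at 7
pos 54 'd': at 8  ** P1@[49:54],P5@[53:54]
pos 55 'a': at 3 (fail-walked)  ** P2@[55:55]
pos 56 'c': at 0 (fail-walked)
pos 57 'b': at 1
pos 58 'd': at 9 (fail-walked)
pos 59 'd': at 14  ** P5@[58:59]
pos 60 'c': at 0 (fail-walked)
pos 61 'b': at 1
pos 62 'b': at 2  ** P0@[61:62]
pos 63 'd': at 9 (fail-walked)
pos 64 'b': at 10  ** P4@[63:64]
pos 65 'd': at 11
pos 66 'd': at 12  ** P5@[65:66]
pos 67 'd': at 14 (fail-walked)  ** P5@[66:67]
pos 68 'b': at 10 (fail-walked)  ** P4@[67:68]
pos 69 'd': at 11
pos 70 'd': at 12  ** P5@[69:70]
pos 71 'b': at 10 (fail-walked)  ** P4@[70:71]
pos 72 'd': at 11
pos 73 'd': at 12  ** P5@[72:73]

Result: [[0,2],[2,2],[3,2],[5,2],[8,2],[9,2],[11,2],[12,2],[14,0],[15,0],[16,2],[21,1],[21,5],[22,5],[23,5],[24,4],[26,5],[27,3],[29,2],[34,1],[34,5],[35,2],[40,1],[40,5],[41,4],[43,4],[45,5],[46,3],[48,2],[49,2],[54,1],[54,5],[55,2],[59,5],[62,0],[64,4],[66,5],[67,5],[68,4],[70,5],[71,4],[73,5]]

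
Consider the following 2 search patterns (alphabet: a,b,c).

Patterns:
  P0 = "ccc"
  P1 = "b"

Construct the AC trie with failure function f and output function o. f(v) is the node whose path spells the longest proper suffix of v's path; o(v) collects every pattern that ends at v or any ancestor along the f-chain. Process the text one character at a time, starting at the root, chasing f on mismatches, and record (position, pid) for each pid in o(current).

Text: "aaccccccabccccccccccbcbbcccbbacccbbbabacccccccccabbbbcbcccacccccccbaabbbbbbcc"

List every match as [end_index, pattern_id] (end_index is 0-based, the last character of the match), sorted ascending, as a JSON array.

Build automaton:
Trie (insert patterns):
  0='ε' goto b→4 c→1
  1='c' goto c→2
  2='cc' goto c→3
  3='ccc' goto ·  [P0 ends]
  4='b' goto ·  [P1 ends]

Failure links (BFS by depth):
  fail(1) 'c': from fail(0)=0 chase 'c': 0 ⇒ 0;  out=∅∪out(0)=∅
  fail(4) 'b': from fail(0)=0 chase 'b': 0 ⇒ 0;  out={1}∪out(0)={1}
  fail(2) 'cc': from fail(1)=0 chase 'c': 0 ⇒ 1;  out=∅∪out(1)=∅
  fail(3) 'ccc': from fail(2)=1 chase 'c': 1 ⇒ 2;  out={0}∪out(2)={0}

Scan:
pos 0 'a': at 0
pos 1 'a': at 0
pos 2 'c': at 1
pos 3 'c': at 2
pos 4 'c': at 3  → match P0@[2:4]
pos 5 'c': at 3 (via fail)  → match P0@[3:5]
pos 6 'c': at 3 (via fail)  → match P0@[4:6]
pos 7 'c': at 3 (via fail)  → match P0@[5:7]
pos 8 'a': at 0 (via fail)
pos 9 'b': at 4  → match P1@[9:9]
pos 10 'c': at 1 (via fail)
pos 11 'c': at 2
pos 12 'c': at 3  → match P0@[10:12]
pos 13 'c': at 3 (via fail)  → match P0@[11:13]
pos 14 'c': at 3 (via fail)  → match P0@[12:14]
pos 15 'c': at 3 (via fail)  → match P0@[13:15]
pos 16 'c': at 3 (via fail)  → match P0@[14:16]
pos 17 'c': at 3 (via fail)  → match P0@[15:17]
pos 18 'c': at 3 (via fail)  → match P0@[16:18]
pos 19 'c': at 3 (via fail)  → match P0@[17:19]
pos 20 'b': at 4 (via fail)  → match P1@[20:20]
pos 21 'c': at 1 (via fail)
pos 22 'b': at 4 (via fail)  → match P1@[22:22]
pos 23 'b': at 4 (via fail)  → match P1@[23:23]
pos 24 'c': at 1 (via fail)
pos 25 'c': at 2
pos 26 'c': at 3  → match P0@[24:26]
pos 27 'b': at 4 (via fail)  → match P1@[27:27]
pos 28 'b': at 4 (via fail)  → match P1@[28:28]
pos 29 'a': at 0 (via fail)
pos 30 'c': at 1
pos 31 'c': at 2
pos 32 'c': at 3  → match P0@[30:32]
pos 33 'b': at 4 (via fail)  → match P1@[33:33]
pos 34 'b': at 4 (via fail)  → match P1@[34:34]
pos 35 'b': at 4 (via fail)  → match P1@[35:35]
pos 36 'a': at 0 (via fail)
pos 37 'b': at 4  → match P1@[37:37]
pos 38 'a': at 0 (via fail)
pos 39 'c': at 1
pos 40 'c': at 2
pos 41 'c': at 3  → match P0@[39:41]
pos 42 'c': at 3 (via fail)  → match P0@[40:42]
pos 43 'c': at 3 (via fail)  → match P0@[41:43]
pos 44 'c': at 3 (via fail)  → match P0@[42:44]
pos 45 'c': at 3 (via fail)  → match P0@[43:45]
pos 46 'c': at 3 (via fail)  → match P0@[44:46]
pos 47 'c': at 3 (via fail)  → match P0@[45:47]
pos 48 'a': at 0 (via fail)
pos 49 'b': at 4  → match P1@[49:49]
pos 50 'b': at 4 (via fail)  → match P1@[50:50]
pos 51 'b': at 4 (via fail)  → match P1@[51:51]
pos 52 'b': at 4 (via fail)  → match P1@[52:52]
pos 53 'c': at 1 (via fail)
pos 54 'b': at 4 (via fail)  → match P1@[54:54]
pos 55 'c': at 1 (via fail)
pos 56 'c': at 2
pos 57 'c': at 3  → match P0@[55:57]
pos 58 'a': at 0 (via fail)
pos 59 'c': at 1
pos 60 'c': at 2
pos 61 'c': at 3  → match P0@[59:61]
pos 62 'c': at 3 (via fail)  → match P0@[60:62]
pos 63 'c': at 3 (via fail)  → match P0@[61:63]
pos 64 'c': at 3 (via fail)  → match P0@[62:64]
pos 65 'c': at 3 (via fail)  → match P0@[63:65]
pos 66 'b': at 4 (via fail)  → match P1@[66:66]
pos 67 'a': at 0 (via fail)
pos 68 'a': at 0
pos 69 'b': at 4  → match P1@[69:69]
pos 70 'b': at 4 (via fail)  → match P1@[70:70]
pos 71 'b': at 4 (via fail)  → match P1@[71:71]
pos 72 'b': at 4 (via fail)  → match P1@[72:72]
pos 73 'b': at 4 (via fail)  → match P1@[73:73]
pos 74 'b': at 4 (via fail)  → match P1@[74:74]
pos 75 'c': at 1 (via fail)
pos 76 'c': at 2

Matches: [[4,0],[5,0],[6,0],[7,0],[9,1],[12,0],[13,0],[14,0],[15,0],[16,0],[17,0],[18,0],[19,0],[20,1],[22,1],[23,1],[26,0],[27,1],[28,1],[32,0],[33,1],[34,1],[35,1],[37,1],[41,0],[42,0],[43,0],[44,0],[45,0],[46,0],[47,0],[49,1],[50,1],[51,1],[52,1],[54,1],[57,0],[61,0],[62,0],[63,0],[64,0],[65,0],[66,1],[69,1],[70,1],[71,1],[72,1],[73,1],[74,1]]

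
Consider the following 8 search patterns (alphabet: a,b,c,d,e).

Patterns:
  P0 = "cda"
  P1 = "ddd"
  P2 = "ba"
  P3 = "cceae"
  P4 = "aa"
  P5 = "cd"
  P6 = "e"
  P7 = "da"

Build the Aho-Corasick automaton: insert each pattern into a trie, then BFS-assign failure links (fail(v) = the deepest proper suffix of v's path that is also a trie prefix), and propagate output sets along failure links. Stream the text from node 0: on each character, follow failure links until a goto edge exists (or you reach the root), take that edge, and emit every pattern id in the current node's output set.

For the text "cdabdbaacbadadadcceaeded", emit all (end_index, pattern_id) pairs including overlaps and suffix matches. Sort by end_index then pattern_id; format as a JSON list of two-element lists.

Build automaton:
Trie nodes:
  0='ε' goto a→13 b→7 c→1 d→4 e→15
  1='c' goto c→9 d→2
  2='cd' goto a→3  ←P5
  3='cda' goto ·  ←P0
  4='d' goto a→16 d→5
  5='dd' goto d→6
  6='ddd' goto ·  ←P1
  7='b' goto a→8
  8='ba' goto ·  ←P2
  9='cc' goto e→10
  10='cce' goto a→11
  11='ccea' goto e→12
  12='cceae' goto ·  ←P3
  13='a' goto a→14
  14='aa' goto ·  ←P4
  15='e' goto ·  ←P6
  16='da' goto ·  ←P7

BFS fail/out derivation:
  n1('c'): parent n0 fail=0; on 'c' 0 → fail=0;  out ∅∪∅=∅
  n4('d'): parent n0 fail=0; on 'd' 0 → fail=0;  out ∅∪∅=∅
  n7('b'): parent n0 fail=0; on 'b' 0 → fail=0;  out ∅∪∅=∅
  n13('a'): parent n0 fail=0; on 'a' 0 → fail=0;  out ∅∪∅=∅
  n15('e'): parent n0 fail=0; on 'e' 0 → fail=0;  out {6}∪∅={6}
  n2('cd'): parent n1 fail=0; on 'd' 0 → fail=4;  out {5}∪∅={5}
  n5('dd'): parent n4 fail=0; on 'd' 0 → fail=4;  out ∅∪∅=∅
  n8('ba'): parent n7 fail=0; on 'a' 0 → fail=13;  out {2}∪∅={2}
  n9('cc'): parent n1 fail=0; on 'c' 0 → fail=1;  out ∅∪∅=∅
  n14('aa'): parent n13 fail=0; on 'a' 0 → fail=13;  out {4}∪∅={4}
  n16('da'): parent n4 fail=0; on 'a' 0 → fail=13;  out {7}∪∅={7}
  n3('cda'): parent n2 fail=4; on 'a' 4 → fail=16;  out {0}∪{7}={0,7}
  n6('ddd'): parent n5 fail=4; on 'd' 4 → fail=5;  out {1}∪∅={1}
  n10('cce'): parent n9 fail=1; on 'e' 1→0 → fail=15;  out ∅∪{6}={6}
  n11('ccea'): parent n10 fail=15; on 'a' 15→0 → fail=13;  out ∅∪∅=∅
  n12('cceae'): parent n11 fail=13; on 'e' 13→0 → fail=15;  out {3}∪{6}={3,6}

Text stream:
i=0 'c': node 0→1
i=1 'd': node 1→2  → match P5@[0:1]
i=2 'a': node 2→3  → match P0@[0:2],P7@[1:2]
i=3 'b': node 3→7 (fail-walked)
i=4 'd': node 7→4 (fail-walked)
i=5 'b': node 4→7 (fail-walked)
i=6 'a': node 7→8  → match P2@[5:6]
i=7 'a': node 8→14 (fail-walked)  → match P4@[6:7]
i=8 'c': node 14→1 (fail-walked)
i=9 'b': node 1→7 (fail-walked)
i=10 'a': node 7→8  → match P2@[9:10]
i=11 'd': node 8→4 (fail-walked)
i=12 'a': node 4→16  → match P7@[11:12]
i=13 'd': node 16→4 (fail-walked)
i=14 'a': node 4→16  → match P7@[13:14]
i=15 'd': node 16→4 (fail-walked)
i=16 'c': node 4→1 (fail-walked)
i=17 'c': node 1→9
i=18 'e': node 9→10  → match P6@[18:18]
i=19 'a': node 10→11
i=20 'e': node 11→12  → match P3@[16:20],P6@[20:20]
i=21 'd': node 12→4 (fail-walked)
i=22 'e': node 4→15 (fail-walked)  → match P6@[22:22]
i=23 'd': node 15→4 (fail-walked)

Result: [[1,5],[2,0],[2,7],[6,2],[7,4],[10,2],[12,7],[14,7],[18,6],[20,3],[20,6],[22,6]]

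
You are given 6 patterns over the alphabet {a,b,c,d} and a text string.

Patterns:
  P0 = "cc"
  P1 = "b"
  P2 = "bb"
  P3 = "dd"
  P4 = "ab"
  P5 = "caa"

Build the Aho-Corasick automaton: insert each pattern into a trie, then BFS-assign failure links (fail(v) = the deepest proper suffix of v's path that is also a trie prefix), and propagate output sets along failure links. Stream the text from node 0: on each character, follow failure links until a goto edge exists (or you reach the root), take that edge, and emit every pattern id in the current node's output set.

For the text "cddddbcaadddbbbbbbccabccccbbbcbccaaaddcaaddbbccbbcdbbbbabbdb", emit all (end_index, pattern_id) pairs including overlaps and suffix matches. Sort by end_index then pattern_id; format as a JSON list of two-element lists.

Build:
Trie (insert patterns):
  n0 'ε': a→7 b→3 c→1 d→5
  n1 'c': a→9 c→2
  n2 'cc': ·  ←P0
  n3 'b': b→4  ←P1
  n4 'bb': ·  ←P2
  n5 'd': d→6
  n6 'dd': ·  ←P3
  n7 'a': b→8
  n8 'ab': ·  ←P4
  n9 'ca': a→10
  n10 'caa': ·  ←P5

BFS fail/out derivation:
  n1('c'): parent n0 fail=0; on 'c' 0 → fail=0;  out ∅∪∅=∅
  n3('b'): parent n0 fail=0; on 'b' 0 → fail=0;  out {1}∪∅={1}
  n5('d'): parent n0 fail=0; on 'd' 0 → fail=0;  out ∅∪∅=∅
  n7('a'): parent n0 fail=0; on 'a' 0 → fail=0;  out ∅∪∅=∅
  n2('cc'): parent n1 fail=0; on 'c' 0 → fail=1;  out {0}∪∅={0}
  n4('bb'): parent n3 fail=0; on 'b' 0 → fail=3;  out {2}∪{1}={1,2}
  n6('dd'): parent n5 fail=0; on 'd' 0 → fail=5;  out {3}∪∅={3}
  n8('ab'): parent n7 fail=0; on 'b' 0 → fail=3;  out {4}∪{1}={1,4}
  n9('ca'): parent n1 fail=0; on 'a' 0 → fail=7;  out ∅∪∅=∅
  n10('caa'): parent n9 fail=7; on 'a' 7→0 → fail=7;  out {5}∪∅={5}

Text stream:
i=0 'c': node 0→1
i=1 'd': node 1→5 ·f
i=2 'd': node 5→6  → match P3@[1:2]
i=3 'd': node 6→6 ·f  → match P3@[2:3]
i=4 'd': node 6→6 ·f  → match P3@[3:4]
i=5 'b': node 6→3 ·f  → match P1@[5:5]
i=6 'c': node 3→1 ·f
i=7 'a': node 1→9
i=8 'a': node 9→10  → match P5@[6:8]
i=9 'd': node 10→5 ·f
i=10 'd': node 5→6  → match P3@[9:10]
i=11 'd': node 6→6 ·f  → match P3@[10:11]
i=12 'b': node 6→3 ·f  → match P1@[12:12]
i=13 'b': node 3→4  → match P1@[13:13],P2@[12:13]
i=14 'b': node 4→4 ·f  → match P1@[14:14],P2@[13:14]
i=15 'b': node 4→4 ·f  → match P1@[15:15],P2@[14:15]
i=16 'b': node 4→4 ·f  → match P1@[16:16],P2@[15:16]
i=17 'b': node 4→4 ·f  → match P1@[17:17],P2@[16:17]
i=18 'c': node 4→1 ·f
i=19 'c': node 1→2  → match P0@[18:19]
i=20 'a': node 2→9 ·f
i=21 'b': node 9→8 ·f  → match P1@[21:21],P4@[20:21]
i=22 'c': node 8→1 ·f
i=23 'c': node 1→2  → match P0@[22:23]
i=24 'c': node 2→2 ·f  → match P0@[23:24]
i=25 'c': node 2→2 ·f  → match P0@[24:25]
i=26 'b': node 2→3 ·f  → match P1@[26:26]
i=27 'b': node 3→4  → match P1@[27:27],P2@[26:27]
i=28 'b': node 4→4 ·f  → match P1@[28:28],P2@[27:28]
i=29 'c': node 4→1 ·f
i=30 'b': node 1→3 ·f  → match P1@[30:30]
i=31 'c': node 3→1 ·f
i=32 'c': node 1→2  → match P0@[31:32]
i=33 'a': node 2→9 ·f
i=34 'a': node 9→10  → match P5@[32:34]
i=35 'a': node 10→7 ·f
i=36 'd': node 7→5 ·f
i=37 'd': node 5→6  → match P3@[36:37]
i=38 'c': node 6→1 ·f
i=39 'a': node 1→9
i=40 'a': node 9→10  → match P5@[38:40]
i=41 'd': node 10→5 ·f
i=42 'd': node 5→6  → match P3@[41:42]
i=43 'b': node 6→3 ·f  → match P1@[43:43]
i=44 'b': node 3→4  → match P1@[44:44],P2@[43:44]
i=45 'c': node 4→1 ·f
i=46 'c': node 1→2  → match P0@[45:46]
i=47 'b': node 2→3 ·f  → match P1@[47:47]
i=48 'b': node 3→4  → match P1@[48:48],P2@[47:48]
i=49 'c': node 4→1 ·f
i=50 'd': node 1→5 ·f
i=51 'b': node 5→3 ·f  → match P1@[51:51]
i=52 'b': node 3→4  → match P1@[52:52],P2@[51:52]
i=53 'b': node 4→4 ·f  → match P1@[53:53],P2@[52:53]
i=54 'b': node 4→4 ·f  → match P1@[54:54],P2@[53:54]
i=55 'a': node 4→7 ·f
i=56 'b': node 7→8  → match P1@[56:56],P4@[55:56]
i=57 'b': node 8→4 ·f  → match P1@[57:57],P2@[56:57]
i=58 'd': node 4→5 ·f
i=59 'b': node 5→3 ·f  → match P1@[59:59]

Result: [[2,3],[3,3],[4,3],[5,1],[8,5],[10,3],[11,3],[12,1],[13,1],[13,2],[14,1],[14,2],[15,1],[15,2],[16,1],[16,2],[17,1],[17,2],[19,0],[21,1],[21,4],[23,0],[24,0],[25,0],[26,1],[27,1],[27,2],[28,1],[28,2],[30,1],[32,0],[34,5],[37,3],[40,5],[42,3],[43,1],[44,1],[44,2],[46,0],[47,1],[48,1],[48,2],[51,1],[52,1],[52,2],[53,1],[53,2],[54,1],[54,2],[56,1],[56,4],[57,1],[57,2],[59,1]]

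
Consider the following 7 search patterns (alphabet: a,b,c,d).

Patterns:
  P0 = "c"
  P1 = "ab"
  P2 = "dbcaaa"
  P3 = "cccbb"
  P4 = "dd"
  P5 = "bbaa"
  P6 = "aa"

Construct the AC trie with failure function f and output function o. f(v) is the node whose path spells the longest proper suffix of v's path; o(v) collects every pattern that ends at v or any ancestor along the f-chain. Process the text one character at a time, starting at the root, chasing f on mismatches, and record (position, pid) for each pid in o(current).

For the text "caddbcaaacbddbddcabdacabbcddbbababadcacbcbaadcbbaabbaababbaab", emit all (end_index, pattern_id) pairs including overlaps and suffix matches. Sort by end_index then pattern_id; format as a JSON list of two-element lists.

Build:
Trie (insert patterns):
  0='ε' goto a→2 b→15 c→1 d→4
  1='c' goto c→10  ←P0
  2='a' goto a→19 b→3
  3='ab' goto ·  ←P1
  4='d' goto b→5 d→14
  5='db' goto c→6
  6='dbc' goto a→7
  7='dbca' goto a→8
  8='dbcaa' goto a→9
  9='dbcaaa' goto ·  ←P2
  10='cc' goto c→11
  11='ccc' goto b→12
  12='cccb' goto b→13
  13='cccbb' goto ·  ←P3
  14='dd' goto ·  ←P4
  15='b' goto b→16
  16='bb' goto a→17
  17='bba' goto a→18
  18='bbaa' goto ·  ←P5
  19='aa' goto ·  ←P6

BFS fail/out derivation:
  fail(1) 'c': from fail(0)=0 chase 'c': 0 ⇒ 0;  out={0}∪out(0)={0}
  fail(2) 'a': from fail(0)=0 chase 'a': 0 ⇒ 0;  out=∅∪out(0)=∅
  fail(4) 'd': from fail(0)=0 chase 'd': 0 ⇒ 0;  out=∅∪out(0)=∅
  fail(15) 'b': from fail(0)=0 chase 'b': 0 ⇒ 0;  out=∅∪out(0)=∅
  fail(3) 'ab': from fail(2)=0 chase 'b': 0 ⇒ 15;  out={1}∪out(15)={1}
  fail(5) 'db': from fail(4)=0 chase 'b': 0 ⇒ 15;  out=∅∪out(15)=∅
  fail(10) 'cc': from fail(1)=0 chase 'c': 0 ⇒ 1;  out=∅∪out(1)={0}
  fail(14) 'dd': from fail(4)=0 chase 'd': 0 ⇒ 4;  out={4}∪out(4)={4}
  fail(16) 'bb': from fail(15)=0 chase 'b': 0 ⇒ 15;  out=∅∪out(15)=∅
  fail(19) 'aa': from fail(2)=0 chase 'a': 0 ⇒ 2;  out={6}∪out(2)={6}
  fail(6) 'dbc': from fail(5)=15 chase 'c': 15→0 ⇒ 1;  out=∅∪out(1)={0}
  fail(11) 'ccc': from fail(10)=1 chase 'c': 1 ⇒ 10;  out=∅∪out(10)={0}
  fail(17) 'bba': from fail(16)=15 chase 'a': 15→0 ⇒ 2;  out=∅∪out(2)=∅
  fail(7) 'dbca': from fail(6)=1 chase 'a': 1→0 ⇒ 2;  out=∅∪out(2)=∅
  fail(12) 'cccb': from fail(11)=10 chase 'b': 10→1→0 ⇒ 15;  out=∅∪out(15)=∅
  fail(18) 'bbaa': from fail(17)=2 chase 'a': 2 ⇒ 19;  out={5}∪out(19)={5,6}
  fail(8) 'dbcaa': from fail(7)=2 chase 'a': 2 ⇒ 19;  out=∅∪out(19)={6}
  fail(13) 'cccbb': from fail(12)=15 chase 'b': 15 ⇒ 16;  out={3}∪out(16)={3}
  fail(9) 'dbcaaa': from fail(8)=19 chase 'a': 19→2 ⇒ 19;  out={2}∪out(19)={2,6}

Text stream:
pos 0 'c': at 1  ** P0@[0:0]
pos 1 'a': at 2 (via fail)
pos 2 'd': at 4 (via fail)
pos 3 'd': at 14  ** P4@[2:3]
pos 4 'b': at 5 (via fail)
pos 5 'c': at 6  ** P0@[5:5]
pos 6 'a': at 7
pos 7 'a': at 8  ** P6@[6:7]
pos 8 'a': at 9  ** P2@[3:8],P6@[7:8]
pos 9 'c': at 1 (via fail)  ** P0@[9:9]
pos 10 'b': at 15 (via fail)
pos 11 'd': at 4 (via fail)
pos 12 'd': at 14  ** P4@[11:12]
pos 13 'b': at 5 (via fail)
pos 14 'd': at 4 (via fail)
pos 15 'd': at 14  ** P4@[14:15]
pos 16 'c': at 1 (via fail)  ** P0@[16:16]
pos 17 'a': at 2 (via fail)
pos 18 'b': at 3  ** P1@[17:18]
pos 19 'd': at 4 (via fail)
pos 20 'a': at 2 (via fail)
pos 21 'c': at 1 (via fail)  ** P0@[21:21]
pos 22 'a': at 2 (via fail)
pos 23 'b': at 3  ** P1@[22:23]
pos 24 'b': at 16 (via fail)
pos 25 'c': at 1 (via fail)  ** P0@[25:25]
pos 26 'd': at 4 (via fail)
pos 27 'd': at 14  ** P4@[26:27]
pos 28 'b': at 5 (via fail)
pos 29 'b': at 16 (via fail)
pos 30 'a': at 17
pos 31 'b': at 3 (via fail)  ** P1@[30:31]
pos 32 'a': at 2 (via fail)
pos 33 'b': at 3  ** P1@[32:33]
pos 34 'a': at 2 (via fail)
pos 35 'd': at 4 (via fail)
pos 36 'c': at 1 (via fail)  ** P0@[36:36]
pos 37 'a': at 2 (via fail)
pos 38 'c': at 1 (via fail)  ** P0@[38:38]
pos 39 'b': at 15 (via fail)
pos 40 'c': at 1 (via fail)  ** P0@[40:40]
pos 41 'b': at 15 (via fail)
pos 42 'a': at 2 (via fail)
pos 43 'a': at 19  ** P6@[42:43]
pos 44 'd': at 4 (via fail)
pos 45 'c': at 1 (via fail)  ** P0@[45:45]
pos 46 'b': at 15 (via fail)
pos 47 'b': at 16
pos 48 'a': at 17
pos 49 'a': at 18  ** P5@[46:49],P6@[48:49]
pos 50 'b': at 3 (via fail)  ** P1@[49:50]
pos 51 'b': at 16 (via fail)
pos 52 'a': at 17
pos 53 'a': at 18  ** P5@[50:53],P6@[52:53]
pos 54 'b': at 3 (via fail)  ** P1@[53:54]
pos 55 'a': at 2 (via fail)
pos 56 'b': at 3  ** P1@[55:56]
pos 57 'b': at 16 (via fail)
pos 58 'a': at 17
pos 59 'a': at 18  ** P5@[56:59],P6@[58:59]
pos 60 'b': at 3 (via fail)  ** P1@[59:60]

Result: [[0,0],[3,4],[5,0],[7,6],[8,2],[8,6],[9,0],[12,4],[15,4],[16,0],[18,1],[21,0],[23,1],[25,0],[27,4],[31,1],[33,1],[36,0],[38,0],[40,0],[43,6],[45,0],[49,5],[49,6],[50,1],[53,5],[53,6],[54,1],[56,1],[59,5],[59,6],[60,1]]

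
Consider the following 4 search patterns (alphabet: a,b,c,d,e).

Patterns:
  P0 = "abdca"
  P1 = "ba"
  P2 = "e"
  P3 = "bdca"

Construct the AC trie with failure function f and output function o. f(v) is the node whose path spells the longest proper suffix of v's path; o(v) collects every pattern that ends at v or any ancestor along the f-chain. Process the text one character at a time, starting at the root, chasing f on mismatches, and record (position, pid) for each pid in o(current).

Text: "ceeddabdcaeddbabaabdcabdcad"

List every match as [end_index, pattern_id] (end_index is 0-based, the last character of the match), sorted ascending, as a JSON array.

Construct AC machine:
Trie nodes:
  n0 'ε': a→1 b→6 e→8
  n1 'a': b→2
  n2 'ab': d→3
  n3 'abd': c→4
  n4 'abdc': a→5
  n5 'abdca': ·  ←P0
  n6 'b': a→7 d→9
  n7 'ba': ·  ←P1
  n8 'e': ·  ←P2
  n9 'bd': c→10
  n10 'bdc': a→11
  n11 'bdca': ·  ←P3

Failure links (BFS by depth):
  fail(1) 'a': from fail(0)=0 chase 'a': 0 ⇒ 0;  out=∅∪out(0)=∅
  fail(6) 'b': from fail(0)=0 chase 'b': 0 ⇒ 0;  out=∅∪out(0)=∅
  fail(8) 'e': from fail(0)=0 chase 'e': 0 ⇒ 0;  out={2}∪out(0)={2}
  fail(2) 'ab': from fail(1)=0 chase 'b': 0 ⇒ 6;  out=∅∪out(6)=∅
  fail(7) 'ba': from fail(6)=0 chase 'a': 0 ⇒ 1;  out={1}∪out(1)={1}
  fail(9) 'bd': from fail(6)=0 chase 'd': 0 ⇒ 0;  out=∅∪out(0)=∅
  fail(3) 'abd': from fail(2)=6 chase 'd': 6 ⇒ 9;  out=∅∪out(9)=∅
  fail(10) 'bdc': from fail(9)=0 chase 'c': 0 ⇒ 0;  out=∅∪out(0)=∅
  fail(4) 'abdc': from fail(3)=9 chase 'c': 9 ⇒ 10;  out=∅∪out(10)=∅
  fail(11) 'bdca': from fail(10)=0 chase 'a': 0 ⇒ 1;  out={3}∪out(1)={3}
  fail(5) 'abdca': from fail(4)=10 chase 'a': 10 ⇒ 11;  out={0}∪out(11)={0,3}

Scan:
[0] read 'c'  n0⇒n0
[1] read 'e'  n0⇒n8  ** P2@[1:1]
[2] read 'e'  n8⇒n8 ·f  ** P2@[2:2]
[3] read 'd'  n8⇒n0 ·f
[4] read 'd'  n0⇒n0
[5] read 'a'  n0⇒n1
[6] read 'b'  n1⇒n2
[7] read 'd'  n2⇒n3
[8] read 'c'  n3⇒n4
[9] read 'a'  n4⇒n5  ** P0@[5:9],P3@[6:9]
[10] read 'e'  n5⇒n8 ·f  ** P2@[10:10]
[11] read 'd'  n8⇒n0 ·f
[12] read 'd'  n0⇒n0
[13] read 'b'  n0⇒n6
[14] read 'a'  n6⇒n7  ** P1@[13:14]
[15] read 'b'  n7⇒n2 ·f
[16] read 'a'  n2⇒n7 ·f  ** P1@[15:16]
[17] read 'a'  n7⇒n1 ·f
[18] read 'b'  n1⇒n2
[19] read 'd'  n2⇒n3
[20] read 'c'  n3⇒n4
[21] read 'a'  n4⇒n5  ** P0@[17:21],P3@[18:21]
[22] read 'b'  n5⇒n2 ·f
[23] read 'd'  n2⇒n3
[24] read 'c'  n3⇒n4
[25] read 'a'  n4⇒n5  ** P0@[21:25],P3@[22:25]
[26] read 'd'  n5⇒n0 ·f

Matches: [[1,2],[2,2],[9,0],[9,3],[10,2],[14,1],[16,1],[21,0],[21,3],[25,0],[25,3]]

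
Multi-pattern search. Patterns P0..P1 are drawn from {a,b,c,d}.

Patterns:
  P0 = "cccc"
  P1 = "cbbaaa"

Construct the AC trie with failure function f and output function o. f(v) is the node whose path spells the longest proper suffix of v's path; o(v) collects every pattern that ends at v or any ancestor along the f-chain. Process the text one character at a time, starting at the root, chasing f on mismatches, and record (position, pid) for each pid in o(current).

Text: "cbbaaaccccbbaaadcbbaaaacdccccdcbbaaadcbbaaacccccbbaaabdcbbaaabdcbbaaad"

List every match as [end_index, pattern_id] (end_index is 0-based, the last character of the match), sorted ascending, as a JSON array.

Build:
Trie (insert patterns):
  n0 'ε': c→1
  n1 'c': b→5 c→2
  n2 'cc': c→3
  n3 'ccc': c→4
  n4 'cccc': ·  ←P0
  n5 'cb': b→6
  n6 'cbb': a→7
  n7 'cbba': a→8
  n8 'cbbaa': a→9
  n9 'cbbaaa': ·  ←P1

BFS fail/out derivation:
  n1('c'): parent n0 fail=0; on 'c' 0 → fail=0;  out ∅∪∅=∅
  n2('cc'): parent n1 fail=0; on 'c' 0 → fail=1;  out ∅∪∅=∅
  n5('cb'): parent n1 fail=0; on 'b' 0 → fail=0;  out ∅∪∅=∅
  n3('ccc'): parent n2 fail=1; on 'c' 1 → fail=2;  out ∅∪∅=∅
  n6('cbb'): parent n5 fail=0; on 'b' 0 → fail=0;  out ∅∪∅=∅
  n4('cccc'): parent n3 fail=2; on 'c' 2 → fail=3;  out {0}∪∅={0}
  n7('cbba'): parent n6 fail=0; on 'a' 0 → fail=0;  out ∅∪∅=∅
  n8('cbbaa'): parent n7 fail=0; on 'a' 0 → fail=0;  out ∅∪∅=∅
  n9('cbbaaa'): parent n8 fail=0; on 'a' 0 → fail=0;  out {1}∪∅={1}

Run:
pos 0 'c': at 1
pos 1 'b': at 5
pos 2 'b': at 6
pos 3 'a': at 7
pos 4 'a': at 8
pos 5 'a': at 9  ** P1@[0:5]
pos 6 'c': at 1 (via fail)
pos 7 'c': at 2
pos 8 'c': at 3
pos 9 'c': at 4  ** P0@[6:9]
pos 10 'b': at 5 (via fail)
pos 11 'b': at 6
pos 12 'a': at 7
pos 13 'a': at 8
pos 14 'a': at 9  ** P1@[9:14]
pos 15 'd': at 0 (via fail)
pos 16 'c': at 1
pos 17 'b': at 5
pos 18 'b': at 6
pos 19 'a': at 7
pos 20 'a': at 8
pos 21 'a': at 9  ** P1@[16:21]
pos 22 'a': at 0 (via fail)
pos 23 'c': at 1
pos 24 'd': at 0 (via fail)
pos 25 'c': at 1
pos 26 'c': at 2
pos 27 'c': at 3
pos 28 'c': at 4  ** P0@[25:28]
pos 29 'd': at 0 (via fail)
pos 30 'c': at 1
pos 31 'b': at 5
pos 32 'b': at 6
pos 33 'a': at 7
pos 34 'a': at 8
pos 35 'a': at 9  ** P1@[30:35]
pos 36 'd': at 0 (via fail)
pos 37 'c': at 1
pos 38 'b': at 5
pos 39 'b': at 6
pos 40 'a': at 7
pos 41 'a': at 8
pos 42 'a': at 9  ** P1@[37:42]
pos 43 'c': at 1 (via fail)
pos 44 'c': at 2
pos 45 'c': at 3
pos 46 'c': at 4  ** P0@[43:46]
pos 47 'c': at 4 (via fail)  ** P0@[44:47]
pos 48 'b': at 5 (via fail)
pos 49 'b': at 6
pos 50 'a': at 7
pos 51 'a': at 8
pos 52 'a': at 9  ** P1@[47:52]
pos 53 'b': at 0 (via fail)
pos 54 'd': at 0
pos 55 'c': at 1
pos 56 'b': at 5
pos 57 'b': at 6
pos 58 'a': at 7
pos 59 'a': at 8
pos 60 'a': at 9  ** P1@[55:60]
pos 61 'b': at 0 (via fail)
pos 62 'd': at 0
pos 63 'c': at 1
pos 64 'b': at 5
pos 65 'b': at 6
pos 66 'a': at 7
pos 67 'a': at 8
pos 68 'a': at 9  ** P1@[63:68]
pos 69 'd': at 0 (via fail)

Matches: [[5,1],[9,0],[14,1],[21,1],[28,0],[35,1],[42,1],[46,0],[47,0],[52,1],[60,1],[68,1]]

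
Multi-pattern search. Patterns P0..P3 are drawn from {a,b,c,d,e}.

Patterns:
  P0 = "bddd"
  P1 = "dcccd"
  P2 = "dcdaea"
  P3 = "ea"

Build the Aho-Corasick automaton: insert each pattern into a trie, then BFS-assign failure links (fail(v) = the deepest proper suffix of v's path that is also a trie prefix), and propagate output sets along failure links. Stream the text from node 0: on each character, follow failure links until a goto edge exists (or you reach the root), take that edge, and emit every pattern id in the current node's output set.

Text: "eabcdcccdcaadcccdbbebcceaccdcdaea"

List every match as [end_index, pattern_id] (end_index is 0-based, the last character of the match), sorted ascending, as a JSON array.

Build:
Trie nodes:
  n0 'ε': b→1 d→5 e→14
  n1 'b': d→2
  n2 'bd': d→3
  n3 'bdd': d→4
  n4 'bddd': ·  ←P0
  n5 'd': c→6
  n6 'dc': c→7 d→10
  n7 'dcc': c→8
  n8 'dccc': d→9
  n9 'dcccd': ·  ←P1
  n10 'dcd': a→11
  n11 'dcda': e→12
  n12 'dcdae': a→13
  n13 'dcdaea': ·  ←P2
  n14 'e': a→15
  n15 'ea': ·  ←P3

Failure links (BFS by depth):
  fail(1) 'b': from fail(0)=0 chase 'b': 0 ⇒ 0;  out=∅∪out(0)=∅
  fail(5) 'd': from fail(0)=0 chase 'd': 0 ⇒ 0;  out=∅∪out(0)=∅
  fail(14) 'e': from fail(0)=0 chase 'e': 0 ⇒ 0;  out=∅∪out(0)=∅
  fail(2) 'bd': from fail(1)=0 chase 'd': 0 ⇒ 5;  out=∅∪out(5)=∅
  fail(6) 'dc': from fail(5)=0 chase 'c': 0 ⇒ 0;  out=∅∪out(0)=∅
  fail(15) 'ea': from fail(14)=0 chase 'a': 0 ⇒ 0;  out={3}∪out(0)={3}
  fail(3) 'bdd': from fail(2)=5 chase 'd': 5→0 ⇒ 5;  out=∅∪out(5)=∅
  fail(7) 'dcc': from fail(6)=0 chase 'c': 0 ⇒ 0;  out=∅∪out(0)=∅
  fail(10) 'dcd': from fail(6)=0 chase 'd': 0 ⇒ 5;  out=∅∪out(5)=∅
  fail(4) 'bddd': from fail(3)=5 chase 'd': 5→0 ⇒ 5;  out={0}∪out(5)={0}
  fail(8) 'dccc': from fail(7)=0 chase 'c': 0 ⇒ 0;  out=∅∪out(0)=∅
  fail(11) 'dcda': from fail(10)=5 chase 'a': 5→0 ⇒ 0;  out=∅∪out(0)=∅
  fail(9) 'dcccd': from fail(8)=0 chase 'd': 0 ⇒ 5;  out={1}∪out(5)={1}
  fail(12) 'dcdae': from fail(11)=0 chase 'e': 0 ⇒ 14;  out=∅∪out(14)=∅
  fail(13) 'dcdaea': from fail(12)=14 chase 'a': 14 ⇒ 15;  out={2}∪out(15)={2,3}

Scan:
[0] read 'e'  n0⇒n14
[1] read 'a'  n14⇒n15  emit P3@[0:1]
[2] read 'b'  n15⇒n1 (fail-walked)
[3] read 'c'  n1⇒n0 (fail-walked)
[4] read 'd'  n0⇒n5
[5] read 'c'  n5⇒n6
[6] read 'c'  n6⇒n7
[7] read 'c'  n7⇒n8
[8] read 'd'  n8⇒n9  emit P1@[4:8]
[9] read 'c'  n9⇒n6 (fail-walked)
[10] read 'a'  n6⇒n0 (fail-walked)
[11] read 'a'  n0⇒n0
[12] read 'd'  n0⇒n5
[13] read 'c'  n5⇒n6
[14] read 'c'  n6⇒n7
[15] read 'c'  n7⇒n8
[16] read 'd'  n8⇒n9  emit P1@[12:16]
[17] read 'b'  n9⇒n1 (fail-walked)
[18] read 'b'  n1⇒n1 (fail-walked)
[19] read 'e'  n1⇒n14 (fail-walked)
[20] read 'b'  n14⇒n1 (fail-walked)
[21] read 'c'  n1⇒n0 (fail-walked)
[22] read 'c'  n0⇒n0
[23] read 'e'  n0⇒n14
[24] read 'a'  n14⇒n15  emit P3@[23:24]
[25] read 'c'  n15⇒n0 (fail-walked)
[26] read 'c'  n0⇒n0
[27] read 'd'  n0⇒n5
[28] read 'c'  n5⇒n6
[29] read 'd'  n6⇒n10
[30] read 'a'  n10⇒n11
[31] read 'e'  n11⇒n12
[32] read 'a'  n12⇒n13  emit P2@[27:32],P3@[31:32]

Result: [[1,3],[8,1],[16,1],[24,3],[32,2],[32,3]]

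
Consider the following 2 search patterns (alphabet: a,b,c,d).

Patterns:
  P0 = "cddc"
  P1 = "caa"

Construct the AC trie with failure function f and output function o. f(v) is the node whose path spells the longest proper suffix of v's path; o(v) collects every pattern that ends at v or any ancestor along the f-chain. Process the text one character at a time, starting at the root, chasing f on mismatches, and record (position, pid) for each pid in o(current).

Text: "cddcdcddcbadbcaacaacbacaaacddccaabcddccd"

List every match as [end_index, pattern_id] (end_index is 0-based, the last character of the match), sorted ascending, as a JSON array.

Construct AC machine:
Trie (insert patterns):
  n0 'ε': c→1
  n1 'c': a→5 d→2
  n2 'cd': d→3
  n3 'cdd': c→4
  n4 'cddc': ·  [P0 ends]
  n5 'ca': a→6
  n6 'caa': ·  [P1 ends]

BFS fail/out derivation:
  n1('c'): parent n0 fail=0; on 'c' 0 → fail=0;  out ∅∪∅=∅
  n2('cd'): parent n1 fail=0; on 'd' 0 → fail=0;  out ∅∪∅=∅
  n5('ca'): parent n1 fail=0; on 'a' 0 → fail=0;  out ∅∪∅=∅
  n3('cdd'): parent n2 fail=0; on 'd' 0 → fail=0;  out ∅∪∅=∅
  n6('caa'): parent n5 fail=0; on 'a' 0 → fail=0;  out {1}∪∅={1}
  n4('cddc'): parent n3 fail=0; on 'c' 0 → fail=1;  out {0}∪∅={0}

Run:
i=0 'c': node 0→1
i=1 'd': node 1→2
i=2 'd': node 2→3
i=3 'c': node 3→4  ** P0@[0:3]
i=4 'd': node 4→2 (fail-walked)
i=5 'c': node 2→1 (fail-walked)
i=6 'd': node 1→2
i=7 'd': node 2→3
i=8 'c': node 3→4  ** P0@[5:8]
i=9 'b': node 4→0 (fail-walked)
i=10 'a': node 0→0
i=11 'd': node 0→0
i=12 'b': node 0→0
i=13 'c': node 0→1
i=14 'a': node 1→5
i=15 'a': node 5→6  ** P1@[13:15]
i=16 'c': node 6→1 (fail-walked)
i=17 'a': node 1→5
i=18 'a': node 5→6  ** P1@[16:18]
i=19 'c': node 6→1 (fail-walked)
i=20 'b': node 1→0 (fail-walked)
i=21 'a': node 0→0
i=22 'c': node 0→1
i=23 'a': node 1→5
i=24 'a': node 5→6  ** P1@[22:24]
i=25 'a': node 6→0 (fail-walked)
i=26 'c': node 0→1
i=27 'd': node 1→2
i=28 'd': node 2→3
i=29 'c': node 3→4  ** P0@[26:29]
i=30 'c': node 4→1 (fail-walked)
i=31 'a': node 1→5
i=32 'a': node 5→6  ** P1@[30:32]
i=33 'b': node 6→0 (fail-walked)
i=34 'c': node 0→1
i=35 'd': node 1→2
i=36 'd': node 2→3
i=37 'c': node 3→4  ** P0@[34:37]
i=38 'c': node 4→1 (fail-walked)
i=39 'd': node 1→2

Matches: [[3,0],[8,0],[15,1],[18,1],[24,1],[29,0],[32,1],[37,0]]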